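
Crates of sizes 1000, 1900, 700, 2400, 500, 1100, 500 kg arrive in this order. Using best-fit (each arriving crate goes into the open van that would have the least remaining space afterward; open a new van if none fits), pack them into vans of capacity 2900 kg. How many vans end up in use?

3

  1000 → van 1 (new)  [load 1000/2900]
  1900 → van 1  [load 2900/2900]
  700 → van 2 (new)  [load 700/2900]
  2400 → van 3 (new)  [load 2400/2900]
  500 → van 3  [load 2900/2900]
  1100 → van 2  [load 1800/2900]
  500 → van 2  [load 2300/2900]
3 vans opened.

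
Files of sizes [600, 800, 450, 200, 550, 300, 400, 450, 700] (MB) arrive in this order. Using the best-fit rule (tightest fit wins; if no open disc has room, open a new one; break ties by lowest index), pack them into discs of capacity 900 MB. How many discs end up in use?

  600 → disc 1 (new)  [load 600/900]
  800 → disc 2 (new)  [load 800/900]
  450 → disc 3 (new)  [load 450/900]
  200 → disc 1  [load 800/900]
  550 → disc 4 (new)  [load 550/900]
  300 → disc 4  [load 850/900]
  400 → disc 3  [load 850/900]
  450 → disc 5 (new)  [load 450/900]
  700 → disc 6 (new)  [load 700/900]
6 discs opened.

6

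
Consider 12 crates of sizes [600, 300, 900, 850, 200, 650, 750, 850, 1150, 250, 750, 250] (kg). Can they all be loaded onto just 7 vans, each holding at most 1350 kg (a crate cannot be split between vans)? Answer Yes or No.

A valid assignment using 7 vans:
  van 1: 1150 + 200 = 1350
  van 2: 900 + 300 = 1200
  van 3: 850 + 250 + 250 = 1350
  van 4: 850 = 850
  van 5: 750 + 600 = 1350
  van 6: 750 = 750
  van 7: 650 = 650
Every load is within 1350 kg, so 7 vans suffice.

Yes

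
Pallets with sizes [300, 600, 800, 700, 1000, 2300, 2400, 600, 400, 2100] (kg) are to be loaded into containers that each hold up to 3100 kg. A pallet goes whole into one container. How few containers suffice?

4

Total = 2400 + 2300 + 2100 + 1000 + 800 + 700 + 600 + 600 + 400 + 300 = 11200 kg.
Lower bound: ⌈11200/3100⌉ = 4 containers.
A packing using 4 containers:
  container 1: 2400 + 700 = 3100
  container 2: 2300 + 800 = 3100
  container 3: 2100 + 1000 = 3100
  container 4: 600 + 600 + 400 + 300 = 1900
This matches the lower bound, so 4 is optimal.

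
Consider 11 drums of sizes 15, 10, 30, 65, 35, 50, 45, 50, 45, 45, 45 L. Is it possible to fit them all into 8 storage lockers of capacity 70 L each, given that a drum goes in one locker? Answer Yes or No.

Yes

A valid assignment using 8 storage lockers:
  locker 1: 65 = 65
  locker 2: 50 + 15 = 65
  locker 3: 50 + 10 = 60
  locker 4: 45 = 45
  locker 5: 45 = 45
  locker 6: 45 = 45
  locker 7: 45 = 45
  locker 8: 35 + 30 = 65
Every load is within 70 L, so 8 storage lockers suffice.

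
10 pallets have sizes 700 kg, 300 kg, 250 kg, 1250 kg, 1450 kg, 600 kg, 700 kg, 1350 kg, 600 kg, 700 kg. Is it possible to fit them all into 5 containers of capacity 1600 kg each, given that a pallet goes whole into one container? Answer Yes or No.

No

Total = 7900 kg; ⌈7900/1600⌉ = 5.
The bound of 5 does not rule out 5, but exhaustive search shows no assignment into 5 containers of capacity 1600 kg exists — the minimum is 6.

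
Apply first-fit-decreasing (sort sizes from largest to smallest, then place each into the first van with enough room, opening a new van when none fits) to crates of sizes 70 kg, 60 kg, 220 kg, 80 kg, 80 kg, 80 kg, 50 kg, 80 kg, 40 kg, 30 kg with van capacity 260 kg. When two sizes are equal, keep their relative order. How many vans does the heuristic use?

4

Sorted descending: 220, 80, 80, 80, 80, 70, 60, 50, 40, 30.
  220 → van 1 (new)  [load 220/260]
  80 → van 2 (new)  [load 80/260]
  80 → van 2  [load 160/260]
  80 → van 2  [load 240/260]
  80 → van 3 (new)  [load 80/260]
  70 → van 3  [load 150/260]
  60 → van 3  [load 210/260]
  50 → van 3  [load 260/260]
  40 → van 1  [load 260/260]
  30 → van 4 (new)  [load 30/260]
4 vans opened.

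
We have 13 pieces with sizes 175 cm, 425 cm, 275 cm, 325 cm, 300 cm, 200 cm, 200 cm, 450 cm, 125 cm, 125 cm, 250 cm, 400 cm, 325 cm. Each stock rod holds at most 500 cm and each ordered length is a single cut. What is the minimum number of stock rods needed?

Total = 450 + 425 + 400 + 325 + 325 + 300 + 275 + 250 + 200 + 200 + 175 + 125 + 125 = 3575 cm.
Lower bound: ⌈3575/500⌉ = 8 stock rods.
A packing using 8 stock rods:
  stock rod 1: 450 = 450
  stock rod 2: 425 = 425
  stock rod 3: 400 = 400
  stock rod 4: 325 + 175 = 500
  stock rod 5: 325 + 125 = 450
  stock rod 6: 300 + 200 = 500
  stock rod 7: 275 + 200 = 475
  stock rod 8: 250 + 125 = 375
This matches the lower bound, so 8 is optimal.

8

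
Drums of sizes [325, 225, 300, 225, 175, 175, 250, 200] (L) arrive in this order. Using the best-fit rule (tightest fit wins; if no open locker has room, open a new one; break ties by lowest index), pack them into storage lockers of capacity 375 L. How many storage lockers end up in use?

  325 → locker 1 (new)  [load 325/375]
  225 → locker 2 (new)  [load 225/375]
  300 → locker 3 (new)  [load 300/375]
  225 → locker 4 (new)  [load 225/375]
  175 → locker 5 (new)  [load 175/375]
  175 → locker 5  [load 350/375]
  250 → locker 6 (new)  [load 250/375]
  200 → locker 7 (new)  [load 200/375]
7 storage lockers opened.

7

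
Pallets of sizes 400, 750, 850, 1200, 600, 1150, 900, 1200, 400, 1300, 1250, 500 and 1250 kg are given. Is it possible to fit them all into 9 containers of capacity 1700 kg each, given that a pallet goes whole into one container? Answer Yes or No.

A valid assignment using 8 containers:
  container 1: 1300 + 400 = 1700
  container 2: 1250 + 400 = 1650
  container 3: 1250 = 1250
  container 4: 1200 + 500 = 1700
  container 5: 1200 = 1200
  container 6: 1150 = 1150
  container 7: 900 + 750 = 1650
  container 8: 850 + 600 = 1450
That uses only 8 ≤ 9, so 9 containers are enough.

Yes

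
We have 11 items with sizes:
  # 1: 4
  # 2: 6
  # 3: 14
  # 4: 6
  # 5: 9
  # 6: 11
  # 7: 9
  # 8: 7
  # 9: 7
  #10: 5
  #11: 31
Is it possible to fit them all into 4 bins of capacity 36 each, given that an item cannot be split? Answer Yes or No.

A valid assignment using 4 bins:
  bin 1: 31 + 5 = 36
  bin 2: 14 + 11 + 9 = 34
  bin 3: 9 + 7 + 7 + 6 + 6 = 35
  bin 4: 4 = 4
Every load is within 36, so 4 bins suffice.

Yes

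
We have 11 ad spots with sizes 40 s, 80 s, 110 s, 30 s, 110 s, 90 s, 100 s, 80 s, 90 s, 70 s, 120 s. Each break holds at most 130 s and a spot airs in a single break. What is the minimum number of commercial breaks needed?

9

Total = 120 + 110 + 110 + 100 + 90 + 90 + 80 + 80 + 70 + 40 + 30 = 920 s.
Lower bound: ⌈920/130⌉ = 8 commercial breaks.
Also, 9 ad spots each exceed 65 s, and no two of those can share a break, so at least 9 commercial breaks are needed.
A packing using 9 commercial breaks:
  break 1: 120 = 120
  break 2: 110 = 110
  break 3: 110 = 110
  break 4: 100 + 30 = 130
  break 5: 90 + 40 = 130
  break 6: 90 = 90
  break 7: 80 = 80
  break 8: 80 = 80
  break 9: 70 = 70
This matches the lower bound, so 9 is optimal.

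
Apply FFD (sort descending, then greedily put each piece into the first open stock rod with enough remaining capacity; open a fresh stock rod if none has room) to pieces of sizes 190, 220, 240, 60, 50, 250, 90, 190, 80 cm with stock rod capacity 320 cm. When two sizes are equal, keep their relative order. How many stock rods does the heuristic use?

Sorted descending: 250, 240, 220, 190, 190, 90, 80, 60, 50.
  250 → stock rod 1 (new)  [load 250/320]
  240 → stock rod 2 (new)  [load 240/320]
  220 → stock rod 3 (new)  [load 220/320]
  190 → stock rod 4 (new)  [load 190/320]
  190 → stock rod 5 (new)  [load 190/320]
  90 → stock rod 3  [load 310/320]
  80 → stock rod 2  [load 320/320]
  60 → stock rod 1  [load 310/320]
  50 → stock rod 4  [load 240/320]
5 stock rods opened.

5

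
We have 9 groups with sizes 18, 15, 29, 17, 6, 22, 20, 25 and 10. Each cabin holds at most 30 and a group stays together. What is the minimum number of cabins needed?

7

Total = 29 + 25 + 22 + 20 + 18 + 17 + 15 + 10 + 6 = 162.
Lower bound: ⌈162/30⌉ = 6 cabins.
A packing using 7 cabins:
  cabin 1: 29 = 29
  cabin 2: 25 = 25
  cabin 3: 22 + 6 = 28
  cabin 4: 20 + 10 = 30
  cabin 5: 18 = 18
  cabin 6: 17 = 17
  cabin 7: 15 = 15
No arrangement into 6 cabins stays within capacity, so 7 is optimal.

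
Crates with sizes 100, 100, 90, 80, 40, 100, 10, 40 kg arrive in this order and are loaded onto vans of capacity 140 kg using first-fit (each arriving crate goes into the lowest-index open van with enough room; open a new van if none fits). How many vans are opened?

  100 → van 1 (new)  [load 100/140]
  100 → van 2 (new)  [load 100/140]
  90 → van 3 (new)  [load 90/140]
  80 → van 4 (new)  [load 80/140]
  40 → van 1  [load 140/140]
  100 → van 5 (new)  [load 100/140]
  10 → van 2  [load 110/140]
  40 → van 3  [load 130/140]
5 vans opened.

5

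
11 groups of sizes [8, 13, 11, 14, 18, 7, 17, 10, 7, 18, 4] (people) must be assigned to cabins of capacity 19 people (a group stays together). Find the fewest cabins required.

8

Total = 18 + 18 + 17 + 14 + 13 + 11 + 10 + 8 + 7 + 7 + 4 = 127 people.
Lower bound: ⌈127/19⌉ = 7 cabins.
A packing using 8 cabins:
  cabin 1: 18 = 18
  cabin 2: 18 = 18
  cabin 3: 17 = 17
  cabin 4: 14 + 4 = 18
  cabin 5: 13 = 13
  cabin 6: 11 + 8 = 19
  cabin 7: 10 + 7 = 17
  cabin 8: 7 = 7
No arrangement into 7 cabins stays within capacity, so 8 is optimal.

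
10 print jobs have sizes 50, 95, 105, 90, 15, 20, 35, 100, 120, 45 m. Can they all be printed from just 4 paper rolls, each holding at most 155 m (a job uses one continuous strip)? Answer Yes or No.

Total = 675 m; ⌈675/155⌉ = 5.
At least 5 paper rolls are required, but only 4 are allowed.

No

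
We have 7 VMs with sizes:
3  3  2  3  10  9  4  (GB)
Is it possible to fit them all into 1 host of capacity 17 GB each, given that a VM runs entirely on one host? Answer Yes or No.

No

Total = 34 GB; ⌈34/17⌉ = 2.
At least 2 hosts are required, but only 1 is allowed.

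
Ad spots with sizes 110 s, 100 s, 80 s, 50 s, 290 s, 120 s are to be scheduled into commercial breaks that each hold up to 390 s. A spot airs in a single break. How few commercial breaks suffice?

2

Total = 290 + 120 + 110 + 100 + 80 + 50 = 750 s.
Lower bound: ⌈750/390⌉ = 2 commercial breaks.
A packing using 2 commercial breaks:
  break 1: 290 + 100 = 390
  break 2: 120 + 110 + 80 + 50 = 360
This matches the lower bound, so 2 is optimal.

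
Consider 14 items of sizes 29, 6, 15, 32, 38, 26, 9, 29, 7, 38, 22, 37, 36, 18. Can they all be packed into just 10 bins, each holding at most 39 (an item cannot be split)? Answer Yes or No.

Yes

A valid assignment using 10 bins:
  bin 1: 38 = 38
  bin 2: 38 = 38
  bin 3: 37 = 37
  bin 4: 36 = 36
  bin 5: 32 + 7 = 39
  bin 6: 29 + 9 = 38
  bin 7: 29 + 6 = 35
  bin 8: 26 = 26
  bin 9: 22 + 15 = 37
  bin 10: 18 = 18
Every load is within 39, so 10 bins suffice.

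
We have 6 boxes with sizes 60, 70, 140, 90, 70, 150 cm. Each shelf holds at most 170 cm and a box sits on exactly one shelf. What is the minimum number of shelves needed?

Total = 150 + 140 + 90 + 70 + 70 + 60 = 580 cm.
Lower bound: ⌈580/170⌉ = 4 shelves.
A packing using 4 shelves:
  shelf 1: 150 = 150
  shelf 2: 140 = 140
  shelf 3: 90 + 70 = 160
  shelf 4: 70 + 60 = 130
This matches the lower bound, so 4 is optimal.

4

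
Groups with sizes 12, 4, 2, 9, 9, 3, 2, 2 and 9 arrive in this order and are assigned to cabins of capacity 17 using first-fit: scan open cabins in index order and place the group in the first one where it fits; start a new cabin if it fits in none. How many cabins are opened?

  12 → cabin 1 (new)  [load 12/17]
  4 → cabin 1  [load 16/17]
  2 → cabin 2 (new)  [load 2/17]
  9 → cabin 2  [load 11/17]
  9 → cabin 3 (new)  [load 9/17]
  3 → cabin 2  [load 14/17]
  2 → cabin 2  [load 16/17]
  2 → cabin 3  [load 11/17]
  9 → cabin 4 (new)  [load 9/17]
4 cabins opened.

4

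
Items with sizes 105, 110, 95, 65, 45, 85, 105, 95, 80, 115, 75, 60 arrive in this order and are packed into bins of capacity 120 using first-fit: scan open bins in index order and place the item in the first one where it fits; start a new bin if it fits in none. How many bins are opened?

11

  105 → bin 1 (new)  [load 105/120]
  110 → bin 2 (new)  [load 110/120]
  95 → bin 3 (new)  [load 95/120]
  65 → bin 4 (new)  [load 65/120]
  45 → bin 4  [load 110/120]
  85 → bin 5 (new)  [load 85/120]
  105 → bin 6 (new)  [load 105/120]
  95 → bin 7 (new)  [load 95/120]
  80 → bin 8 (new)  [load 80/120]
  115 → bin 9 (new)  [load 115/120]
  75 → bin 10 (new)  [load 75/120]
  60 → bin 11 (new)  [load 60/120]
11 bins opened.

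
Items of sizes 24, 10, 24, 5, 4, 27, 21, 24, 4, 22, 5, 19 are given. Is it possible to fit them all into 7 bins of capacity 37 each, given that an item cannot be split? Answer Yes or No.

A valid assignment using 7 bins:
  bin 1: 27 + 10 = 37
  bin 2: 24 + 5 + 5 = 34
  bin 3: 24 + 4 + 4 = 32
  bin 4: 24 = 24
  bin 5: 22 = 22
  bin 6: 21 = 21
  bin 7: 19 = 19
Every load is within 37, so 7 bins suffice.

Yes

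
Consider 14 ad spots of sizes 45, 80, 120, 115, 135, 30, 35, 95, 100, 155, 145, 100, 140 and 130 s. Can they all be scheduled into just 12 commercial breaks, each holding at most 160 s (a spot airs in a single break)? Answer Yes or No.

Yes

A valid assignment using 11 commercial breaks:
  break 1: 155 = 155
  break 2: 145 = 145
  break 3: 140 = 140
  break 4: 135 = 135
  break 5: 130 + 30 = 160
  break 6: 120 + 35 = 155
  break 7: 115 + 45 = 160
  break 8: 100 = 100
  break 9: 100 = 100
  break 10: 95 = 95
  break 11: 80 = 80
That uses only 11 ≤ 12, so 12 commercial breaks are enough.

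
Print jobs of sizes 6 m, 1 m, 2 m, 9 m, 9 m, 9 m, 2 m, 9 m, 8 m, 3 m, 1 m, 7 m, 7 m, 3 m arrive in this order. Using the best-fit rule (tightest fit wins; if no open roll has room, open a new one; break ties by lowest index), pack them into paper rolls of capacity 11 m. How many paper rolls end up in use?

8

  6 → roll 1 (new)  [load 6/11]
  1 → roll 1  [load 7/11]
  2 → roll 1  [load 9/11]
  9 → roll 2 (new)  [load 9/11]
  9 → roll 3 (new)  [load 9/11]
  9 → roll 4 (new)  [load 9/11]
  2 → roll 1  [load 11/11]
  9 → roll 5 (new)  [load 9/11]
  8 → roll 6 (new)  [load 8/11]
  3 → roll 6  [load 11/11]
  1 → roll 2  [load 10/11]
  7 → roll 7 (new)  [load 7/11]
  7 → roll 8 (new)  [load 7/11]
  3 → roll 7  [load 10/11]
8 paper rolls opened.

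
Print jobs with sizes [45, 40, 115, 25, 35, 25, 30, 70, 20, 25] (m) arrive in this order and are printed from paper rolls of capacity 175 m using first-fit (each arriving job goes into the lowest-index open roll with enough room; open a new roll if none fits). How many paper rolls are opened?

  45 → roll 1 (new)  [load 45/175]
  40 → roll 1  [load 85/175]
  115 → roll 2 (new)  [load 115/175]
  25 → roll 1  [load 110/175]
  35 → roll 1  [load 145/175]
  25 → roll 1  [load 170/175]
  30 → roll 2  [load 145/175]
  70 → roll 3 (new)  [load 70/175]
  20 → roll 2  [load 165/175]
  25 → roll 3  [load 95/175]
3 paper rolls opened.

3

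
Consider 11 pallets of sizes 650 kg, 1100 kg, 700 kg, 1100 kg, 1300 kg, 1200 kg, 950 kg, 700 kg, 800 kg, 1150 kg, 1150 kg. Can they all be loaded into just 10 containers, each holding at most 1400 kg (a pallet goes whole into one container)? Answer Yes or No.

A valid assignment using 10 containers:
  container 1: 1300 = 1300
  container 2: 1200 = 1200
  container 3: 1150 = 1150
  container 4: 1150 = 1150
  container 5: 1100 = 1100
  container 6: 1100 = 1100
  container 7: 950 = 950
  container 8: 800 = 800
  container 9: 700 + 700 = 1400
  container 10: 650 = 650
Every load is within 1400 kg, so 10 containers suffice.

Yes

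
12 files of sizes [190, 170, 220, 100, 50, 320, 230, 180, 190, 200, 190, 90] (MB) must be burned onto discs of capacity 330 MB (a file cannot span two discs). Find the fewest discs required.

9

Total = 320 + 230 + 220 + 200 + 190 + 190 + 190 + 180 + 170 + 100 + 90 + 50 = 2130 MB.
Lower bound: ⌈2130/330⌉ = 7 discs.
Also, 9 files each exceed 165 MB, and no two of those can share a disc, so at least 9 discs are needed.
A packing using 9 discs:
  disc 1: 320 = 320
  disc 2: 230 + 100 = 330
  disc 3: 220 + 90 = 310
  disc 4: 200 + 50 = 250
  disc 5: 190 = 190
  disc 6: 190 = 190
  disc 7: 190 = 190
  disc 8: 180 = 180
  disc 9: 170 = 170
This matches the lower bound, so 9 is optimal.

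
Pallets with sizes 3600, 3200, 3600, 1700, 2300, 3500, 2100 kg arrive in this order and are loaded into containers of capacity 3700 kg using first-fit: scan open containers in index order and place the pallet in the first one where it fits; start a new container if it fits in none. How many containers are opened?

7

  3600 → container 1 (new)  [load 3600/3700]
  3200 → container 2 (new)  [load 3200/3700]
  3600 → container 3 (new)  [load 3600/3700]
  1700 → container 4 (new)  [load 1700/3700]
  2300 → container 5 (new)  [load 2300/3700]
  3500 → container 6 (new)  [load 3500/3700]
  2100 → container 7 (new)  [load 2100/3700]
7 containers opened.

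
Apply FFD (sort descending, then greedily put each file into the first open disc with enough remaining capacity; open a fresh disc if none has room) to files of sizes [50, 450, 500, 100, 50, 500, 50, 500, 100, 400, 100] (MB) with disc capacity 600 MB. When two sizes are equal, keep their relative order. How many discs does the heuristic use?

5

Sorted descending: 500, 500, 500, 450, 400, 100, 100, 100, 50, 50, 50.
  500 → disc 1 (new)  [load 500/600]
  500 → disc 2 (new)  [load 500/600]
  500 → disc 3 (new)  [load 500/600]
  450 → disc 4 (new)  [load 450/600]
  400 → disc 5 (new)  [load 400/600]
  100 → disc 1  [load 600/600]
  100 → disc 2  [load 600/600]
  100 → disc 3  [load 600/600]
  50 → disc 4  [load 500/600]
  50 → disc 4  [load 550/600]
  50 → disc 4  [load 600/600]
5 discs opened.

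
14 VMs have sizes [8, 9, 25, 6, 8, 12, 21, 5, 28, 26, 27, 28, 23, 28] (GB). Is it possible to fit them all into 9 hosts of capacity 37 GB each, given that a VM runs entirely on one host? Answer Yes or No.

A valid assignment using 8 hosts:
  host 1: 28 + 9 = 37
  host 2: 28 + 8 = 36
  host 3: 28 + 8 = 36
  host 4: 27 + 6 = 33
  host 5: 26 + 5 = 31
  host 6: 25 + 12 = 37
  host 7: 23 = 23
  host 8: 21 = 21
That uses only 8 ≤ 9, so 9 hosts are enough.

Yes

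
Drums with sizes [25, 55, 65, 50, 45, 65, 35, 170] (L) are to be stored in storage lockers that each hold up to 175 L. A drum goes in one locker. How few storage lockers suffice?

Total = 170 + 65 + 65 + 55 + 50 + 45 + 35 + 25 = 510 L.
Lower bound: ⌈510/175⌉ = 3 storage lockers.
A packing using 3 storage lockers:
  locker 1: 170 = 170
  locker 2: 65 + 65 + 45 = 175
  locker 3: 55 + 50 + 35 + 25 = 165
This matches the lower bound, so 3 is optimal.

3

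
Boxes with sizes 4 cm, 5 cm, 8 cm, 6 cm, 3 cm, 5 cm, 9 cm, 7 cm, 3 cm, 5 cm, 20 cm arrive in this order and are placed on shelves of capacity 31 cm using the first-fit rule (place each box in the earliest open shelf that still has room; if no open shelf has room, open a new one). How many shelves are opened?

  4 → shelf 1 (new)  [load 4/31]
  5 → shelf 1  [load 9/31]
  8 → shelf 1  [load 17/31]
  6 → shelf 1  [load 23/31]
  3 → shelf 1  [load 26/31]
  5 → shelf 1  [load 31/31]
  9 → shelf 2 (new)  [load 9/31]
  7 → shelf 2  [load 16/31]
  3 → shelf 2  [load 19/31]
  5 → shelf 2  [load 24/31]
  20 → shelf 3 (new)  [load 20/31]
3 shelves opened.

3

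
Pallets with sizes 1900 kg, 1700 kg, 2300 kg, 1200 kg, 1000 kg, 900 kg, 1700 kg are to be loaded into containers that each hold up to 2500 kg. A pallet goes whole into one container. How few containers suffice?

6

Total = 2300 + 1900 + 1700 + 1700 + 1200 + 1000 + 900 = 10700 kg.
Lower bound: ⌈10700/2500⌉ = 5 containers.
A packing using 6 containers:
  container 1: 2300 = 2300
  container 2: 1900 = 1900
  container 3: 1700 = 1700
  container 4: 1700 = 1700
  container 5: 1200 + 1000 = 2200
  container 6: 900 = 900
No arrangement into 5 containers stays within capacity, so 6 is optimal.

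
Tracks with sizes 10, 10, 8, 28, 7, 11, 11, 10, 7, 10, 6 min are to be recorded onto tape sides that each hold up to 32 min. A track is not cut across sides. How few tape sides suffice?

4

Total = 28 + 11 + 11 + 10 + 10 + 10 + 10 + 8 + 7 + 7 + 6 = 118 min.
Lower bound: ⌈118/32⌉ = 4 tape sides.
A packing using 4 tape sides:
  side 1: 28 = 28
  side 2: 11 + 11 + 10 = 32
  side 3: 10 + 10 + 10 = 30
  side 4: 8 + 7 + 7 + 6 = 28
This matches the lower bound, so 4 is optimal.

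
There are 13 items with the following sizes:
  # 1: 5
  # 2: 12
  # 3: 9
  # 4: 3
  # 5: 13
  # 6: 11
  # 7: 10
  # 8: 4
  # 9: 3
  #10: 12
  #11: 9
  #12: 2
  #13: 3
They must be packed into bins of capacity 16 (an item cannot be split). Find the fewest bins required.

7

Total = 13 + 12 + 12 + 11 + 10 + 9 + 9 + 5 + 4 + 3 + 3 + 3 + 2 = 96.
Lower bound: ⌈96/16⌉ = 6 bins.
Also, 7 items each exceed 8, and no two of those can share a bin, so at least 7 bins are needed.
A packing using 7 bins:
  bin 1: 13 + 3 = 16
  bin 2: 12 + 4 = 16
  bin 3: 12 + 3 = 15
  bin 4: 11 + 5 = 16
  bin 5: 10 + 3 + 2 = 15
  bin 6: 9 = 9
  bin 7: 9 = 9
This matches the lower bound, so 7 is optimal.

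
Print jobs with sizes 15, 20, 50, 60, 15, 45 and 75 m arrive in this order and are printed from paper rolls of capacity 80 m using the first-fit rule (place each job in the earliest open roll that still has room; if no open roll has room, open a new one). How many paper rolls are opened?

5

  15 → roll 1 (new)  [load 15/80]
  20 → roll 1  [load 35/80]
  50 → roll 2 (new)  [load 50/80]
  60 → roll 3 (new)  [load 60/80]
  15 → roll 1  [load 50/80]
  45 → roll 4 (new)  [load 45/80]
  75 → roll 5 (new)  [load 75/80]
5 paper rolls opened.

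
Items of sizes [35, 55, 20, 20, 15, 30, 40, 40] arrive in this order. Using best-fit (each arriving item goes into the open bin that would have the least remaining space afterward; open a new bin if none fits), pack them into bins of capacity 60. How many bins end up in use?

6

  35 → bin 1 (new)  [load 35/60]
  55 → bin 2 (new)  [load 55/60]
  20 → bin 1  [load 55/60]
  20 → bin 3 (new)  [load 20/60]
  15 → bin 3  [load 35/60]
  30 → bin 4 (new)  [load 30/60]
  40 → bin 5 (new)  [load 40/60]
  40 → bin 6 (new)  [load 40/60]
6 bins opened.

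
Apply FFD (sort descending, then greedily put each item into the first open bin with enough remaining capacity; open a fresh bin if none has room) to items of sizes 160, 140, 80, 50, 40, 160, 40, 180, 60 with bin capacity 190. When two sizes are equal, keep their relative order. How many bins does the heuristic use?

Sorted descending: 180, 160, 160, 140, 80, 60, 50, 40, 40.
  180 → bin 1 (new)  [load 180/190]
  160 → bin 2 (new)  [load 160/190]
  160 → bin 3 (new)  [load 160/190]
  140 → bin 4 (new)  [load 140/190]
  80 → bin 5 (new)  [load 80/190]
  60 → bin 5  [load 140/190]
  50 → bin 4  [load 190/190]
  40 → bin 5  [load 180/190]
  40 → bin 6 (new)  [load 40/190]
6 bins opened.

6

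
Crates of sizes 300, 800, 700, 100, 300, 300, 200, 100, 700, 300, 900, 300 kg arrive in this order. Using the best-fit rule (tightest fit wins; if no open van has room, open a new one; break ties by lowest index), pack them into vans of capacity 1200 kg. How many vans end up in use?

  300 → van 1 (new)  [load 300/1200]
  800 → van 1  [load 1100/1200]
  700 → van 2 (new)  [load 700/1200]
  100 → van 1  [load 1200/1200]
  300 → van 2  [load 1000/1200]
  300 → van 3 (new)  [load 300/1200]
  200 → van 2  [load 1200/1200]
  100 → van 3  [load 400/1200]
  700 → van 3  [load 1100/1200]
  300 → van 4 (new)  [load 300/1200]
  900 → van 4  [load 1200/1200]
  300 → van 5 (new)  [load 300/1200]
5 vans opened.

5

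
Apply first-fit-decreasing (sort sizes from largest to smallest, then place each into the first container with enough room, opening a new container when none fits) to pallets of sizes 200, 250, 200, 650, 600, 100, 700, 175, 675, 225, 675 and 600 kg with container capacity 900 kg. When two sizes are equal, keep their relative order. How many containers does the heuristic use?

6

Sorted descending: 700, 675, 675, 650, 600, 600, 250, 225, 200, 200, 175, 100.
  700 → container 1 (new)  [load 700/900]
  675 → container 2 (new)  [load 675/900]
  675 → container 3 (new)  [load 675/900]
  650 → container 4 (new)  [load 650/900]
  600 → container 5 (new)  [load 600/900]
  600 → container 6 (new)  [load 600/900]
  250 → container 4  [load 900/900]
  225 → container 2  [load 900/900]
  200 → container 1  [load 900/900]
  200 → container 3  [load 875/900]
  175 → container 5  [load 775/900]
  100 → container 5  [load 875/900]
6 containers opened.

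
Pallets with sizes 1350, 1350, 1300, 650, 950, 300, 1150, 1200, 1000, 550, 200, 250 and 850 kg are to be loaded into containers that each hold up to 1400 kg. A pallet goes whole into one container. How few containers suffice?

Total = 1350 + 1350 + 1300 + 1200 + 1150 + 1000 + 950 + 850 + 650 + 550 + 300 + 250 + 200 = 11100 kg.
Lower bound: ⌈11100/1400⌉ = 8 containers.
A packing using 9 containers:
  container 1: 1350 = 1350
  container 2: 1350 = 1350
  container 3: 1300 = 1300
  container 4: 1200 + 200 = 1400
  container 5: 1150 + 250 = 1400
  container 6: 1000 + 300 = 1300
  container 7: 950 = 950
  container 8: 850 + 550 = 1400
  container 9: 650 = 650
No arrangement into 8 containers stays within capacity, so 9 is optimal.

9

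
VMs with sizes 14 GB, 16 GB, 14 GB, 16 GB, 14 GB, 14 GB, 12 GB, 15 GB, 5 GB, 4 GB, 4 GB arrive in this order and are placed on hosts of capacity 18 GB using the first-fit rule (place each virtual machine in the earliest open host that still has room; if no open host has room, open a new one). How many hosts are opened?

  14 → host 1 (new)  [load 14/18]
  16 → host 2 (new)  [load 16/18]
  14 → host 3 (new)  [load 14/18]
  16 → host 4 (new)  [load 16/18]
  14 → host 5 (new)  [load 14/18]
  14 → host 6 (new)  [load 14/18]
  12 → host 7 (new)  [load 12/18]
  15 → host 8 (new)  [load 15/18]
  5 → host 7  [load 17/18]
  4 → host 1  [load 18/18]
  4 → host 3  [load 18/18]
8 hosts opened.

8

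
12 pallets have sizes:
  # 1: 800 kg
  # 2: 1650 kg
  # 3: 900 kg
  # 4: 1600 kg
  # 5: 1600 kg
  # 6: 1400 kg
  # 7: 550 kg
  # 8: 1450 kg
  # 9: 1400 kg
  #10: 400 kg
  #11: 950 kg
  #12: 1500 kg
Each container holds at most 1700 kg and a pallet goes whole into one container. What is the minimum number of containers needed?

10

Total = 1650 + 1600 + 1600 + 1500 + 1450 + 1400 + 1400 + 950 + 900 + 800 + 550 + 400 = 14200 kg.
Lower bound: ⌈14200/1700⌉ = 9 containers.
A packing using 10 containers:
  container 1: 1650 = 1650
  container 2: 1600 = 1600
  container 3: 1600 = 1600
  container 4: 1500 = 1500
  container 5: 1450 = 1450
  container 6: 1400 = 1400
  container 7: 1400 = 1400
  container 8: 950 + 550 = 1500
  container 9: 900 + 800 = 1700
  container 10: 400 = 400
No arrangement into 9 containers stays within capacity, so 10 is optimal.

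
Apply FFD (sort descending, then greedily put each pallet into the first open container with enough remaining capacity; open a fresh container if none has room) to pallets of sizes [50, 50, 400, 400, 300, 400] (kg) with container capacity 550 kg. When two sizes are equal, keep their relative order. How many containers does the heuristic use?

4

Sorted descending: 400, 400, 400, 300, 50, 50.
  400 → container 1 (new)  [load 400/550]
  400 → container 2 (new)  [load 400/550]
  400 → container 3 (new)  [load 400/550]
  300 → container 4 (new)  [load 300/550]
  50 → container 1  [load 450/550]
  50 → container 1  [load 500/550]
4 containers opened.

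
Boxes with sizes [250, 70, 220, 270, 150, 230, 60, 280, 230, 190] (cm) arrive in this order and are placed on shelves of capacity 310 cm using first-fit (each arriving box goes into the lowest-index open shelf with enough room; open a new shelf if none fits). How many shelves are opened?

8

  250 → shelf 1 (new)  [load 250/310]
  70 → shelf 2 (new)  [load 70/310]
  220 → shelf 2  [load 290/310]
  270 → shelf 3 (new)  [load 270/310]
  150 → shelf 4 (new)  [load 150/310]
  230 → shelf 5 (new)  [load 230/310]
  60 → shelf 1  [load 310/310]
  280 → shelf 6 (new)  [load 280/310]
  230 → shelf 7 (new)  [load 230/310]
  190 → shelf 8 (new)  [load 190/310]
8 shelves opened.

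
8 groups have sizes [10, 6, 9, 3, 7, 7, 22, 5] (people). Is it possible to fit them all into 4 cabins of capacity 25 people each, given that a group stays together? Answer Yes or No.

Yes

A valid assignment using 3 cabins:
  cabin 1: 22 + 3 = 25
  cabin 2: 10 + 9 + 6 = 25
  cabin 3: 7 + 7 + 5 = 19
That uses only 3 ≤ 4, so 4 cabins are enough.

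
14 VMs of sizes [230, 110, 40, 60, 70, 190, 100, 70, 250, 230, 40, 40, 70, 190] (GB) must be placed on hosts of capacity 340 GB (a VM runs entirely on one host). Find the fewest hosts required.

6

Total = 250 + 230 + 230 + 190 + 190 + 110 + 100 + 70 + 70 + 70 + 60 + 40 + 40 + 40 = 1690 GB.
Lower bound: ⌈1690/340⌉ = 5 hosts.
A packing using 6 hosts:
  host 1: 250 + 70 = 320
  host 2: 230 + 110 = 340
  host 3: 230 + 100 = 330
  host 4: 190 + 70 + 70 = 330
  host 5: 190 + 60 + 40 + 40 = 330
  host 6: 40 = 40
No arrangement into 5 hosts stays within capacity, so 6 is optimal.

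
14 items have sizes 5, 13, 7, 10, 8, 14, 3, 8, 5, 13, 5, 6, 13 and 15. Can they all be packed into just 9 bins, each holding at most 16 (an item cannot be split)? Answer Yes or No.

Yes

A valid assignment using 9 bins:
  bin 1: 15 = 15
  bin 2: 14 = 14
  bin 3: 13 + 3 = 16
  bin 4: 13 = 13
  bin 5: 13 = 13
  bin 6: 10 + 6 = 16
  bin 7: 8 + 8 = 16
  bin 8: 7 + 5 = 12
  bin 9: 5 + 5 = 10
Every load is within 16, so 9 bins suffice.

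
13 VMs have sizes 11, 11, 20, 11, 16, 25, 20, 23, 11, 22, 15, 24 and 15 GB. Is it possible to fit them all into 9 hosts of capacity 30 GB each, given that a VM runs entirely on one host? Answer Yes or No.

No

Total = 224 GB; ⌈224/30⌉ = 8.
The bound of 8 does not rule out 9, but exhaustive search shows no assignment into 9 hosts of capacity 30 GB exists — the minimum is 10.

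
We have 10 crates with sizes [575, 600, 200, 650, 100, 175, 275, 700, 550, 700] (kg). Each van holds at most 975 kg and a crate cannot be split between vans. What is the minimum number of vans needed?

6

Total = 700 + 700 + 650 + 600 + 575 + 550 + 275 + 200 + 175 + 100 = 4525 kg.
Lower bound: ⌈4525/975⌉ = 5 vans.
Also, 6 crates each exceed 975/2 kg, and no two of those can share a van, so at least 6 vans are needed.
A packing using 6 vans:
  van 1: 700 + 275 = 975
  van 2: 700 + 200 = 900
  van 3: 650 + 175 + 100 = 925
  van 4: 600 = 600
  van 5: 575 = 575
  van 6: 550 = 550
This matches the lower bound, so 6 is optimal.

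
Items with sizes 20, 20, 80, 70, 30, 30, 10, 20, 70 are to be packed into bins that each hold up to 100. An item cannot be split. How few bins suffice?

Total = 80 + 70 + 70 + 30 + 30 + 20 + 20 + 20 + 10 = 350.
Lower bound: ⌈350/100⌉ = 4 bins.
A packing using 4 bins:
  bin 1: 80 + 20 = 100
  bin 2: 70 + 30 = 100
  bin 3: 70 + 30 = 100
  bin 4: 20 + 20 + 10 = 50
This matches the lower bound, so 4 is optimal.

4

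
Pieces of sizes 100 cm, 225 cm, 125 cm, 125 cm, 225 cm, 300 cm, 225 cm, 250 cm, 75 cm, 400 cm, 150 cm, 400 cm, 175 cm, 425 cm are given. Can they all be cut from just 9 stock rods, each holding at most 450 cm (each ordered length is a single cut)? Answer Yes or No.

Yes

A valid assignment using 8 stock rods:
  stock rod 1: 425 = 425
  stock rod 2: 400 = 400
  stock rod 3: 400 = 400
  stock rod 4: 300 + 150 = 450
  stock rod 5: 250 + 175 = 425
  stock rod 6: 225 + 225 = 450
  stock rod 7: 225 + 125 + 100 = 450
  stock rod 8: 125 + 75 = 200
That uses only 8 ≤ 9, so 9 stock rods are enough.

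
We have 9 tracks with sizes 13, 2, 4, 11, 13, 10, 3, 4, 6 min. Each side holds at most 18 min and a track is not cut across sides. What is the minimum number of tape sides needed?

4

Total = 13 + 13 + 11 + 10 + 6 + 4 + 4 + 3 + 2 = 66 min.
Lower bound: ⌈66/18⌉ = 4 tape sides.
A packing using 4 tape sides:
  side 1: 13 + 4 = 17
  side 2: 13 + 4 = 17
  side 3: 11 + 6 = 17
  side 4: 10 + 3 + 2 = 15
This matches the lower bound, so 4 is optimal.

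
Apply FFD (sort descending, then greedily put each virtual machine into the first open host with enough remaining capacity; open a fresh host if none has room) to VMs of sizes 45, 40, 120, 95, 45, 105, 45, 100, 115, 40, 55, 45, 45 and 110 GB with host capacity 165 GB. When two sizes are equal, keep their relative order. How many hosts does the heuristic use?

Sorted descending: 120, 115, 110, 105, 100, 95, 55, 45, 45, 45, 45, 45, 40, 40.
  120 → host 1 (new)  [load 120/165]
  115 → host 2 (new)  [load 115/165]
  110 → host 3 (new)  [load 110/165]
  105 → host 4 (new)  [load 105/165]
  100 → host 5 (new)  [load 100/165]
  95 → host 6 (new)  [load 95/165]
  55 → host 3  [load 165/165]
  45 → host 1  [load 165/165]
  45 → host 2  [load 160/165]
  45 → host 4  [load 150/165]
  45 → host 5  [load 145/165]
  45 → host 6  [load 140/165]
  40 → host 7 (new)  [load 40/165]
  40 → host 7  [load 80/165]
7 hosts opened.

7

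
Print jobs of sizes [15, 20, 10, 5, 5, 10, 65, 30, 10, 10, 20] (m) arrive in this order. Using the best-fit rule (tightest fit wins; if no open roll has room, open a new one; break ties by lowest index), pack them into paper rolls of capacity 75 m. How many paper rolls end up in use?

  15 → roll 1 (new)  [load 15/75]
  20 → roll 1  [load 35/75]
  10 → roll 1  [load 45/75]
  5 → roll 1  [load 50/75]
  5 → roll 1  [load 55/75]
  10 → roll 1  [load 65/75]
  65 → roll 2 (new)  [load 65/75]
  30 → roll 3 (new)  [load 30/75]
  10 → roll 1  [load 75/75]
  10 → roll 2  [load 75/75]
  20 → roll 3  [load 50/75]
3 paper rolls opened.

3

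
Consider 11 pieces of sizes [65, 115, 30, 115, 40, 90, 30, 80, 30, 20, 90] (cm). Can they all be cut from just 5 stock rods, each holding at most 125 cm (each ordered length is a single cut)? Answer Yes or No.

No

Total = 705 cm; ⌈705/125⌉ = 6.
At least 6 stock rods are required, but only 5 are allowed.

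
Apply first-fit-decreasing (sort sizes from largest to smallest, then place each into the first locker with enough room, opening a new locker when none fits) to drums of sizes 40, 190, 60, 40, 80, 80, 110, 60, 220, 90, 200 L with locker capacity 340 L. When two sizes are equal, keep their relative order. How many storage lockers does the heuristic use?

4

Sorted descending: 220, 200, 190, 110, 90, 80, 80, 60, 60, 40, 40.
  220 → locker 1 (new)  [load 220/340]
  200 → locker 2 (new)  [load 200/340]
  190 → locker 3 (new)  [load 190/340]
  110 → locker 1  [load 330/340]
  90 → locker 2  [load 290/340]
  80 → locker 3  [load 270/340]
  80 → locker 4 (new)  [load 80/340]
  60 → locker 3  [load 330/340]
  60 → locker 4  [load 140/340]
  40 → locker 2  [load 330/340]
  40 → locker 4  [load 180/340]
4 storage lockers opened.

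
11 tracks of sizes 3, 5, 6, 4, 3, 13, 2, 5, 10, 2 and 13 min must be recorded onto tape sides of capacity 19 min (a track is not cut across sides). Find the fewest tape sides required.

Total = 13 + 13 + 10 + 6 + 5 + 5 + 4 + 3 + 3 + 2 + 2 = 66 min.
Lower bound: ⌈66/19⌉ = 4 tape sides.
A packing using 4 tape sides:
  side 1: 13 + 6 = 19
  side 2: 13 + 5 = 18
  side 3: 10 + 5 + 4 = 19
  side 4: 3 + 3 + 2 + 2 = 10
This matches the lower bound, so 4 is optimal.

4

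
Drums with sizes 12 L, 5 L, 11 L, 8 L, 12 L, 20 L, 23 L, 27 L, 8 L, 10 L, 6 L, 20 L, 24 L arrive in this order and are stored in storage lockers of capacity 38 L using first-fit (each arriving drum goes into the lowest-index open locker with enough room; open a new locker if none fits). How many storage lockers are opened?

6

  12 → locker 1 (new)  [load 12/38]
  5 → locker 1  [load 17/38]
  11 → locker 1  [load 28/38]
  8 → locker 1  [load 36/38]
  12 → locker 2 (new)  [load 12/38]
  20 → locker 2  [load 32/38]
  23 → locker 3 (new)  [load 23/38]
  27 → locker 4 (new)  [load 27/38]
  8 → locker 3  [load 31/38]
  10 → locker 4  [load 37/38]
  6 → locker 2  [load 38/38]
  20 → locker 5 (new)  [load 20/38]
  24 → locker 6 (new)  [load 24/38]
6 storage lockers opened.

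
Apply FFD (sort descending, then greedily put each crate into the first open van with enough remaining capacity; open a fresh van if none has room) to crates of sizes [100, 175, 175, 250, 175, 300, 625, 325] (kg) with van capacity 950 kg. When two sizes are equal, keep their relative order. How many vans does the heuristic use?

Sorted descending: 625, 325, 300, 250, 175, 175, 175, 100.
  625 → van 1 (new)  [load 625/950]
  325 → van 1  [load 950/950]
  300 → van 2 (new)  [load 300/950]
  250 → van 2  [load 550/950]
  175 → van 2  [load 725/950]
  175 → van 2  [load 900/950]
  175 → van 3 (new)  [load 175/950]
  100 → van 3  [load 275/950]
3 vans opened.

3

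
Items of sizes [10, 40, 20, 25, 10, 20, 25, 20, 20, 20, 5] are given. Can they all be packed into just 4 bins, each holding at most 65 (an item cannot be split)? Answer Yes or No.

A valid assignment using 4 bins:
  bin 1: 40 + 25 = 65
  bin 2: 25 + 20 + 20 = 65
  bin 3: 20 + 20 + 20 + 5 = 65
  bin 4: 10 + 10 = 20
Every load is within 65, so 4 bins suffice.

Yes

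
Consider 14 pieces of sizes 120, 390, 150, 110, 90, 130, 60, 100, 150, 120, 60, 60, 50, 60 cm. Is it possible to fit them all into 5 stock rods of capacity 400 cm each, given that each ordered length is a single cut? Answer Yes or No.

Yes

A valid assignment using 5 stock rods:
  stock rod 1: 390 = 390
  stock rod 2: 150 + 150 + 100 = 400
  stock rod 3: 130 + 120 + 120 = 370
  stock rod 4: 110 + 90 + 60 + 60 + 60 = 380
  stock rod 5: 60 + 50 = 110
Every load is within 400 cm, so 5 stock rods suffice.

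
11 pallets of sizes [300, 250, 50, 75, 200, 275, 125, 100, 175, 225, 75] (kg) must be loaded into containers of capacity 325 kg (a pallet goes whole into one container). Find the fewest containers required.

Total = 300 + 275 + 250 + 225 + 200 + 175 + 125 + 100 + 75 + 75 + 50 = 1850 kg.
Lower bound: ⌈1850/325⌉ = 6 containers.
A packing using 6 containers:
  container 1: 300 = 300
  container 2: 275 + 50 = 325
  container 3: 250 + 75 = 325
  container 4: 225 + 100 = 325
  container 5: 200 + 125 = 325
  container 6: 175 + 75 = 250
This matches the lower bound, so 6 is optimal.

6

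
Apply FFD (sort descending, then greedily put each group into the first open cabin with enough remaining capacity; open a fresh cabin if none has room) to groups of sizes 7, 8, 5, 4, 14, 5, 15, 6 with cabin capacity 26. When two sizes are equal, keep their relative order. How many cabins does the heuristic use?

Sorted descending: 15, 14, 8, 7, 6, 5, 5, 4.
  15 → cabin 1 (new)  [load 15/26]
  14 → cabin 2 (new)  [load 14/26]
  8 → cabin 1  [load 23/26]
  7 → cabin 2  [load 21/26]
  6 → cabin 3 (new)  [load 6/26]
  5 → cabin 2  [load 26/26]
  5 → cabin 3  [load 11/26]
  4 → cabin 3  [load 15/26]
3 cabins opened.

3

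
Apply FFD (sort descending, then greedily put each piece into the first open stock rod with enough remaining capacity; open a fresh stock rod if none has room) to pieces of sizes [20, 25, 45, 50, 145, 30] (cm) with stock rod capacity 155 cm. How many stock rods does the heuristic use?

3

Sorted descending: 145, 50, 45, 30, 25, 20.
  145 → stock rod 1 (new)  [load 145/155]
  50 → stock rod 2 (new)  [load 50/155]
  45 → stock rod 2  [load 95/155]
  30 → stock rod 2  [load 125/155]
  25 → stock rod 2  [load 150/155]
  20 → stock rod 3 (new)  [load 20/155]
3 stock rods opened.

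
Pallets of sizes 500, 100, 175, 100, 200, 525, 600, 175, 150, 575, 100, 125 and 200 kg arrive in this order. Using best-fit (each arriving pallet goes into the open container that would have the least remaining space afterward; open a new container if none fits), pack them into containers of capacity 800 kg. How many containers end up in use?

  500 → container 1 (new)  [load 500/800]
  100 → container 1  [load 600/800]
  175 → container 1  [load 775/800]
  100 → container 2 (new)  [load 100/800]
  200 → container 2  [load 300/800]
  525 → container 3 (new)  [load 525/800]
  600 → container 4 (new)  [load 600/800]
  175 → container 4  [load 775/800]
  150 → container 3  [load 675/800]
  575 → container 5 (new)  [load 575/800]
  100 → container 3  [load 775/800]
  125 → container 5  [load 700/800]
  200 → container 2  [load 500/800]
5 containers opened.

5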